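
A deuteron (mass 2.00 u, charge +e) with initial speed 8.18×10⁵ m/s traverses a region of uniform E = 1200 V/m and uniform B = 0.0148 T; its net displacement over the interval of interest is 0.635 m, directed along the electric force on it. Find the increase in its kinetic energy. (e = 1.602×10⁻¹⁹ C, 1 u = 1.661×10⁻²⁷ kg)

ΔKE ≈ 1.22×10⁻¹⁶ J

The magnetic force is always ⟂ v and does no work; only the electric force changes KE.
ΔKE = F_E · d = |q|E d = (1.602×10⁻¹⁹)(1200)(0.635) ≈ 1.22×10⁻¹⁶ J.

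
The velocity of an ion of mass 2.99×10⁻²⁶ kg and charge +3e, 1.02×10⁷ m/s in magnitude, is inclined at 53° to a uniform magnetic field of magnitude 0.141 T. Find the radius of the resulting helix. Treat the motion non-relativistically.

r ≈ 3.59 m

v⊥ = v sinθ = 1.02×10⁷·sin53° ≈ 8.146×10⁶ m/s.
r = m v⊥/(|q|B) = (2.99×10⁻²⁶)(8.146×10⁶)/((4.806×10⁻¹⁹)(0.141)) ≈ 3.59 m.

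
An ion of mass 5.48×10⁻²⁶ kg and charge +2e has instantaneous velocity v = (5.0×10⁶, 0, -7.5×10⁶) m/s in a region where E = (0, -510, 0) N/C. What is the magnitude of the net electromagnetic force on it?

|F| ≈ 1.63×10⁻¹⁶ N

Only an electric field acts, so F = qE = (3.204×10⁻¹⁹ C)·(0, -510, 0) = (0, -1.63×10⁻¹⁶, 0) N.
|F| = 1.63×10⁻¹⁶ N.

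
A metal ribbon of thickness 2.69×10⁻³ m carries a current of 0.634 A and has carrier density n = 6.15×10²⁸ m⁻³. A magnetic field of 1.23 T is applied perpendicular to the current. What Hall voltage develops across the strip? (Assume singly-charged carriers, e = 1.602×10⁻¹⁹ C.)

V_H = IB/(n e t).
V_H = (0.634)(1.23)/((6.15×10²⁸)(1.602×10⁻¹⁹)(2.69×10⁻³)) ≈ 2.94×10⁻⁸ V.

V_H ≈ 2.94×10⁻⁸ V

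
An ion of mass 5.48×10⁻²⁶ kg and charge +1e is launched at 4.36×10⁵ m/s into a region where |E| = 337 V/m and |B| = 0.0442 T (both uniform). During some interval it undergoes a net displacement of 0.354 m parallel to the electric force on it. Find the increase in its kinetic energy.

The magnetic force is always ⟂ v and does no work; only the electric force changes KE.
ΔKE = F_E · d = |q|E d = (1.602×10⁻¹⁹)(337)(0.354) ≈ 1.91×10⁻¹⁷ J.

ΔKE ≈ 1.91×10⁻¹⁷ J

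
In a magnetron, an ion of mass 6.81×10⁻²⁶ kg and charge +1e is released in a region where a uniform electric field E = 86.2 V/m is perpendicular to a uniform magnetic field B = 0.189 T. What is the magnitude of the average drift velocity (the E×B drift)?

In crossed fields the guiding centre drifts at v_d = |E×B|/B² = E/B, independent of charge and mass.
v_d = 86.2/0.189 = 456 m/s.

v_d ≈ 456 m/s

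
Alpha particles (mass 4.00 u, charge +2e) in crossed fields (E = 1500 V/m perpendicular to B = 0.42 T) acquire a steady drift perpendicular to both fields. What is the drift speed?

v_d ≈ 3600 m/s

The steady drift has the magnetic force balancing the electric force, so v_d = E/B.
v_d = 1500/0.42 = 3600 m/s.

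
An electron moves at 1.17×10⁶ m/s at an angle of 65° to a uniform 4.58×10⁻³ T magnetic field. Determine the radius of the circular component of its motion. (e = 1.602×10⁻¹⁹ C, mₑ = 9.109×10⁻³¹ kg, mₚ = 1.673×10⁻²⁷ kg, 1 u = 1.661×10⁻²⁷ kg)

r ≈ 1.32×10⁻³ m

v⊥ = v sinθ = 1.17×10⁶·sin65° ≈ 1.060×10⁶ m/s.
r = m v⊥/(|q|B) = (9.109×10⁻³¹)(1.060×10⁶)/((1.602×10⁻¹⁹)(4.58×10⁻³)) ≈ 1.32×10⁻³ m.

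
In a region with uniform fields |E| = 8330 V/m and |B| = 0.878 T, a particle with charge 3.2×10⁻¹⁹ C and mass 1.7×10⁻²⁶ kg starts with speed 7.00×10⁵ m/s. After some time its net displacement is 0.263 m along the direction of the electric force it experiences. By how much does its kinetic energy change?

The magnetic force is always ⟂ v and does no work; only the electric force changes KE.
ΔKE = F_E · d = |q|E d = (3.2×10⁻¹⁹)(8330)(0.263) ≈ 7.01×10⁻¹⁶ J.

ΔKE ≈ 7.01×10⁻¹⁶ J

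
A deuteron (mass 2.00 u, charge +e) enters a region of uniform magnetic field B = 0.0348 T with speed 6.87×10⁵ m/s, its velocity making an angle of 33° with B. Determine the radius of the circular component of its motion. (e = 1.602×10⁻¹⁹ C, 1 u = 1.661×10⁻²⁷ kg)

r ≈ 0.223 m

v⊥ = v sinθ = 6.87×10⁵·sin33° ≈ 3.742×10⁵ m/s.
r = m v⊥/(|q|B) = (3.322×10⁻²⁷)(3.742×10⁵)/((1.602×10⁻¹⁹)(0.0348)) ≈ 0.223 m.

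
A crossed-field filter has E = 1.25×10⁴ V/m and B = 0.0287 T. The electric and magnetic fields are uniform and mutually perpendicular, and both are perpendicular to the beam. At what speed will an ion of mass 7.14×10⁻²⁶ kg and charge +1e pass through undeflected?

v = 4.36×10⁵ m/s

For undeflected motion the electric and magnetic forces balance: qE = qvB.
v = E/B = 1.25×10⁴/0.0287 = 4.36×10⁵ m/s.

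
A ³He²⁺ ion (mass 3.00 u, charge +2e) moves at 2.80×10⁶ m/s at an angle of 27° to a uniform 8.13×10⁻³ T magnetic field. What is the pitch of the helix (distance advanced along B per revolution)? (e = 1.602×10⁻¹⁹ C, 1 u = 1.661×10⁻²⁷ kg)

v∥ = v cosθ = 2.80×10⁶·cos27° ≈ 2.495×10⁶ m/s.
T = 2πm/(|q|B) = 2π(4.983×10⁻²⁷)/((3.204×10⁻¹⁹)(8.13×10⁻³)) ≈ 1.202×10⁻⁵ s.
pitch = v∥ T = (2.495×10⁶)(1.202×10⁻⁵) ≈ 30.0 m.

p ≈ 30.0 m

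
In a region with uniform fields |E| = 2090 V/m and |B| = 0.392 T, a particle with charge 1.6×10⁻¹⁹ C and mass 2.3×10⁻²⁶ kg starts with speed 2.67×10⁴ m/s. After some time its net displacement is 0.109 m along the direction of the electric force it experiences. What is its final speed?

v_f ≈ 6.23×10⁴ m/s

B does no work; ΔKE = |q|E d.
½mv_f² = ½mv₀² + |q|Ed = ½(2.3×10⁻²⁶)(2.67×10⁴)² + (1.6×10⁻¹⁹)(2090)(0.109) ≈ 8.198×10⁻¹⁸ J + 3.645×10⁻¹⁷ J ≈ 4.465×10⁻¹⁷ J.
v_f = √(2·4.465×10⁻¹⁷/2.3×10⁻²⁶) ≈ 6.23×10⁴ m/s.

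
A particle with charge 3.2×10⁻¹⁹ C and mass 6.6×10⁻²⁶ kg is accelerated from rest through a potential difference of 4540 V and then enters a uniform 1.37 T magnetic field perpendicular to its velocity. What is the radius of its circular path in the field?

Acceleration: |q|V = ½mv² ⇒ v = √(2|q|V/m) = √(2·3.2×10⁻¹⁹·4540/6.6×10⁻²⁶) ≈ 2.098×10⁵ m/s.
In the field: r = mv/(|q|B) = (6.6×10⁻²⁶)(2.098×10⁵)/((3.2×10⁻¹⁹)(1.37)) ≈ 0.0316 m.

r ≈ 0.0316 m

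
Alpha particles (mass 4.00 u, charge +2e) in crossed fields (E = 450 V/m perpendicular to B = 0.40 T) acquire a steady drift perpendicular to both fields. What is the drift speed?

v_d ≈ 1100 m/s

The E×B drift speed is v_d = E/B.
v_d = 450/0.40 = 1100 m/s.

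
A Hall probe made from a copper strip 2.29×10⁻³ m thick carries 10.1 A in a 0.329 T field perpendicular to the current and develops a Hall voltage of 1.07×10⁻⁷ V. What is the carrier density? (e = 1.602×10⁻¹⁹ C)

From V_H = IB/(n e t), n = IB/(V_H e t).
n = (10.1)(0.329)/((1.07×10⁻⁷)(1.602×10⁻¹⁹)(2.29×10⁻³)) ≈ 8.47×10²⁸ m⁻³.

n ≈ 8.47×10²⁸ m⁻³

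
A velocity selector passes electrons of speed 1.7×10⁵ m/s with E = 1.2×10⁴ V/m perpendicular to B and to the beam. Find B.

B = 0.071 T

Balance of forces in the selector: qE = qvB ⇒ B = E/v.
B = 1.2×10⁴/1.7×10⁵ = 0.071 T.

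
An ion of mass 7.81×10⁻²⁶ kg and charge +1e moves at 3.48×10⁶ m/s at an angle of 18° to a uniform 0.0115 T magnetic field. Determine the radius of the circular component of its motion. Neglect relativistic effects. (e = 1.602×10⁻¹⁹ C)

r ≈ 45.6 m

v⊥ = v sinθ = 3.48×10⁶·sin18° ≈ 1.075×10⁶ m/s.
r = m v⊥/(|q|B) = (7.81×10⁻²⁶)(1.075×10⁶)/((1.602×10⁻¹⁹)(0.0115)) ≈ 45.6 m.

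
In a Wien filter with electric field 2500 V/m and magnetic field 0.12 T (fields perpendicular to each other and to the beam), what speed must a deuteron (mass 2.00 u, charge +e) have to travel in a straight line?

v = 2.1×10⁴ m/s

Zero net Lorentz force requires |qE| = |q v×B|, i.e. E = vB.
v = E/B = 2500/0.12 = 2.1×10⁴ m/s.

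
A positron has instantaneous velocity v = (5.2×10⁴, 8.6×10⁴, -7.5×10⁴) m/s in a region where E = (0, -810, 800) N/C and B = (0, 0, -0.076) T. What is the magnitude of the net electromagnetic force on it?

|F| ≈ 1.17×10⁻¹⁵ N

v×B = (-6540, 3950, 0) N/C.
E + v×B = (-6540, 3140, 800) N/C.
F = q(E + v×B) = (1.602×10⁻¹⁹ C)·(-6540, 3140, 800) = (-1.05×10⁻¹⁵, 5.03×10⁻¹⁶, 1.28×10⁻¹⁶) N.
|F| = 1.17×10⁻¹⁵ N.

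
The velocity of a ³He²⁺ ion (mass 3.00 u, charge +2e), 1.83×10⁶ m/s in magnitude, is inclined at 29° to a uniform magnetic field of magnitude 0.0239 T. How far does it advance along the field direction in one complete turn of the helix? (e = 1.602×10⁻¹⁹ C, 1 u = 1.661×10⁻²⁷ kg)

p ≈ 6.54 m

v∥ = v cosθ = 1.83×10⁶·cos29° ≈ 1.601×10⁶ m/s.
T = 2πm/(|q|B) = 2π(4.983×10⁻²⁷)/((3.204×10⁻¹⁹)(0.0239)) ≈ 4.089×10⁻⁶ s.
pitch = v∥ T = (1.601×10⁶)(4.089×10⁻⁶) ≈ 6.54 m.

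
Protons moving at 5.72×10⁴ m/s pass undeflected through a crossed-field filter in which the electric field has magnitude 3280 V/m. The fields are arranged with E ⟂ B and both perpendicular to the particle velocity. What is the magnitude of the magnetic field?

Balance of forces in the selector: qE = qvB ⇒ B = E/v.
B = 3280/5.72×10⁴ = 0.0573 T.

B = 0.0573 T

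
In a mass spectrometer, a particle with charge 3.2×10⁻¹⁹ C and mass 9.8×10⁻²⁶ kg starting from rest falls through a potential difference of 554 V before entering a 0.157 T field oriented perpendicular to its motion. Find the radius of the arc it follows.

r ≈ 0.117 m

Acceleration: |q|V = ½mv² ⇒ v = √(2|q|V/m) = √(2·3.2×10⁻¹⁹·554/9.8×10⁻²⁶) ≈ 6.015×10⁴ m/s.
In the field: r = mv/(|q|B) = (9.8×10⁻²⁶)(6.015×10⁴)/((3.2×10⁻¹⁹)(0.157)) ≈ 0.117 m.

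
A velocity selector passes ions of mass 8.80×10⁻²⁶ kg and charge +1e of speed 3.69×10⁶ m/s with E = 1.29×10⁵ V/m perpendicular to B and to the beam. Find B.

B = 0.0350 T

Balance of forces in the selector: qE = qvB ⇒ B = E/v.
B = 1.29×10⁵/3.69×10⁶ = 0.0350 T.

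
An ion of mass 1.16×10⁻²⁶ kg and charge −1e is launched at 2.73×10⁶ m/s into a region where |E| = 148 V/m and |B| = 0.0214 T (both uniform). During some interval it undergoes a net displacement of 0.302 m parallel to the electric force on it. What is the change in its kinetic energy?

ΔKE ≈ 7.16×10⁻¹⁸ J

The magnetic force is always ⟂ v and does no work; only the electric force changes KE.
ΔKE = F_E · d = |q|E d = (1.602×10⁻¹⁹)(148)(0.302) ≈ 7.16×10⁻¹⁸ J.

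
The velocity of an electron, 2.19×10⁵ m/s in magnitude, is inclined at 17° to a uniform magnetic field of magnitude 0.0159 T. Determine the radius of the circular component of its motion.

v⊥ = v sinθ = 2.19×10⁵·sin17° ≈ 6.403×10⁴ m/s.
r = m v⊥/(|q|B) = (9.109×10⁻³¹)(6.403×10⁴)/((1.602×10⁻¹⁹)(0.0159)) ≈ 2.29×10⁻⁵ m.

r ≈ 2.29×10⁻⁵ m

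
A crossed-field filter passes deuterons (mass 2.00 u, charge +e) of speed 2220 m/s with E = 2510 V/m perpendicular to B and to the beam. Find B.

Balance of forces in the selector: qE = qvB ⇒ B = E/v.
B = 2510/2220 = 1.13 T.

B = 1.13 T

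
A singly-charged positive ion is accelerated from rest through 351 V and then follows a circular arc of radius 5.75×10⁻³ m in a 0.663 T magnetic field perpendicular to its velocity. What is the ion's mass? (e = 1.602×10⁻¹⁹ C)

m ≈ 3.32×10⁻²⁷ kg

Combine |q|V = ½mv² and r = mv/(|q|B): eliminate v to get m = qB²r²/(2V).
m = (1.602×10⁻¹⁹)(0.663)²(5.75×10⁻³)²/(2·351) ≈ 3.32×10⁻²⁷ kg.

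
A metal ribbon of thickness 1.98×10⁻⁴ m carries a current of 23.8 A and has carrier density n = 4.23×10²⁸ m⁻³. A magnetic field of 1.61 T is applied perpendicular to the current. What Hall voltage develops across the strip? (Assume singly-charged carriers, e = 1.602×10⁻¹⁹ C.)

V_H = IB/(n e t).
V_H = (23.8)(1.61)/((4.23×10²⁸)(1.602×10⁻¹⁹)(1.98×10⁻⁴)) ≈ 2.86×10⁻⁵ V.

V_H ≈ 2.86×10⁻⁵ V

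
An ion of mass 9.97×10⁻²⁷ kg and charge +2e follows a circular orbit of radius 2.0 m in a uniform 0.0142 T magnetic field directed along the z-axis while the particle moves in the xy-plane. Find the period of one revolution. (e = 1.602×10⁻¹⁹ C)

T ≈ 1.38×10⁻⁵ s

The cyclotron period depends only on m, q, B: T = 2πm/(|q|B).
T = 2π(9.97×10⁻²⁷)/((3.204×10⁻¹⁹)(0.0142)) ≈ 1.38×10⁻⁵ s.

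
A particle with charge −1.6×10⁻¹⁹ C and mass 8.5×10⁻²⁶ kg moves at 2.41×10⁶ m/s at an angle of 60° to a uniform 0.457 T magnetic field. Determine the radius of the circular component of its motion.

r ≈ 2.43 m

v⊥ = v sinθ = 2.41×10⁶·sin60° ≈ 2.087×10⁶ m/s.
r = m v⊥/(|q|B) = (8.5×10⁻²⁶)(2.087×10⁶)/((1.6×10⁻¹⁹)(0.457)) ≈ 2.43 m.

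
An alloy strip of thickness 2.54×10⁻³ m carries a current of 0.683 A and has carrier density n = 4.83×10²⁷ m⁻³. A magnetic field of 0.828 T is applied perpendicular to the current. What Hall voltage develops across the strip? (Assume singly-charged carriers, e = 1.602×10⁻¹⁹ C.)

V_H ≈ 2.88×10⁻⁷ V

V_H = IB/(n e t).
V_H = (0.683)(0.828)/((4.83×10²⁷)(1.602×10⁻¹⁹)(2.54×10⁻³)) ≈ 2.88×10⁻⁷ V.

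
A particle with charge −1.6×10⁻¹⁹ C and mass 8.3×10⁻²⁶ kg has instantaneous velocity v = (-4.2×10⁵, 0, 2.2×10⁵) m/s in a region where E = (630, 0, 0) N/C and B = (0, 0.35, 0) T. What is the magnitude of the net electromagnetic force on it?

v×B = (-7.70×10⁴, 0, -1.47×10⁵) N/C.
E + v×B = (-7.64×10⁴, 0, -1.47×10⁵) N/C.
F = q(E + v×B) = (−1.6×10⁻¹⁹ C)·(-7.64×10⁴, 0, -1.47×10⁵) = (1.22×10⁻¹⁴, 0, 2.35×10⁻¹⁴) N.
|F| = 2.65×10⁻¹⁴ N.

|F| ≈ 2.65×10⁻¹⁴ N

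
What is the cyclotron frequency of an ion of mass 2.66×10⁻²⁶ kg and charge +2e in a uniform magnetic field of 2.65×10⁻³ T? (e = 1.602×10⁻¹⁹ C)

f = |q|B/(2πm).
f = (3.204×10⁻¹⁹)(2.65×10⁻³)/(2π·2.66×10⁻²⁶) ≈ 5080 Hz.

f ≈ 5080 Hz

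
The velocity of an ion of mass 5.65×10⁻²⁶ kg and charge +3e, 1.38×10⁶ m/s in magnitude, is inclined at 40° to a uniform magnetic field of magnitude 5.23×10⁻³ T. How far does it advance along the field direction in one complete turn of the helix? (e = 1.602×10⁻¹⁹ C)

p ≈ 149 m

v∥ = v cosθ = 1.38×10⁶·cos40° ≈ 1.057×10⁶ m/s.
T = 2πm/(|q|B) = 2π(5.65×10⁻²⁶)/((4.806×10⁻¹⁹)(5.23×10⁻³)) ≈ 1.412×10⁻⁴ s.
pitch = v∥ T = (1.057×10⁶)(1.412×10⁻⁴) ≈ 149 m.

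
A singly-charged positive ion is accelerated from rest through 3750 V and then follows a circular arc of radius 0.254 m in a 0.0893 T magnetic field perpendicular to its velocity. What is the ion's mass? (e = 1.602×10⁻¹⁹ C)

Combine |q|V = ½mv² and r = mv/(|q|B): eliminate v to get m = qB²r²/(2V).
m = (1.602×10⁻¹⁹)(0.0893)²(0.254)²/(2·3750) ≈ 1.10×10⁻²⁶ kg.

m ≈ 1.10×10⁻²⁶ kg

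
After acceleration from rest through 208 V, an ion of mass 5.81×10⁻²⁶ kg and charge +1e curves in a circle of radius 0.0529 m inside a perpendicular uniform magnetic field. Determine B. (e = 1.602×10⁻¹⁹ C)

B ≈ 0.232 T

v = √(2|q|V/m) = √(2·1.602×10⁻¹⁹·208/5.81×10⁻²⁶) ≈ 3.387×10⁴ m/s.
B = mv/(|q|r) = (5.81×10⁻²⁶)(3.387×10⁴)/((1.602×10⁻¹⁹)(0.0529)) ≈ 0.232 T.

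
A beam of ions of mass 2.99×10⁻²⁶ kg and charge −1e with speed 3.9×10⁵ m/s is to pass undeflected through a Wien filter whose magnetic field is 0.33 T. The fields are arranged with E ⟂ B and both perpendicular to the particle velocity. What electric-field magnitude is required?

E = 1.3×10⁵ V/m

For straight-line motion qE = qvB, so E = vB.
E = 3.9×10⁵ × 0.33 = 1.3×10⁵ V/m.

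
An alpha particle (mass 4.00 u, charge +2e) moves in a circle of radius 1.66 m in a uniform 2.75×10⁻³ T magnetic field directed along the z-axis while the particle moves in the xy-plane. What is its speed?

From |q|vB = mv²/r, v = |q|Br/m.
v = (3.204×10⁻¹⁹)(2.75×10⁻³)(1.66)/6.644×10⁻²⁷ ≈ 2.20×10⁵ m/s.

v ≈ 2.20×10⁵ m/s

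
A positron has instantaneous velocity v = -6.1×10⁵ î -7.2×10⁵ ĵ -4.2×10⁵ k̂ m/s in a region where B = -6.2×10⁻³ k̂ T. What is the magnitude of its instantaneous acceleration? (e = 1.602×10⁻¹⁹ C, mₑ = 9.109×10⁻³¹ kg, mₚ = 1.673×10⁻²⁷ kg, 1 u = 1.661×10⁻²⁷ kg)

|a| ≈ 1.03×10¹⁵ m/s²

v×B = (4460, -3780, 0) N/C.
F = q v×B = (1.602×10⁻¹⁹ C)·(4460, -3780, 0) = (7.15×10⁻¹⁶, -6.06×10⁻¹⁶, 0) N.
|a| = |F|/m = 9.373×10⁻¹⁶/9.109×10⁻³¹ ≈ 1.03×10¹⁵ m/s².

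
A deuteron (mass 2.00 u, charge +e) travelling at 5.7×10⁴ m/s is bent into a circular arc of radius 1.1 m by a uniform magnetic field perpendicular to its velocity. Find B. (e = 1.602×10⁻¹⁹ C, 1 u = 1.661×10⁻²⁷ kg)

From |q|vB = mv²/r, B = mv/(|q|r).
B = (3.322×10⁻²⁷)(5.7×10⁴)/((1.602×10⁻¹⁹)(1.1)) ≈ 1.1×10⁻³ T.

B ≈ 1.1×10⁻³ T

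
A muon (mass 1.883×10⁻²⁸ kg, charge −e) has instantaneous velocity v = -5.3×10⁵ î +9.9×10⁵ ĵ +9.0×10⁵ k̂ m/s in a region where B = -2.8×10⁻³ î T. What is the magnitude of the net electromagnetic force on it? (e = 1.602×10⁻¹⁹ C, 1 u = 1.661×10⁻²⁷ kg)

v×B = (0, -2520, 2770) N/C.
F = q v×B = (−1.602×10⁻¹⁹ C)·(0, -2520, 2770) = (0, 4.04×10⁻¹⁶, -4.44×10⁻¹⁶) N.
|F| = 6.00×10⁻¹⁶ N.

|F| ≈ 6.00×10⁻¹⁶ N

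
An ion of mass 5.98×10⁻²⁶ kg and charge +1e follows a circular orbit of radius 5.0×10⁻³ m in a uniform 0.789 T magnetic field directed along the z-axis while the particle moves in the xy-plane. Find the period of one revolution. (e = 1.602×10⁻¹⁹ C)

T ≈ 2.97×10⁻⁶ s

The cyclotron period depends only on m, q, B: T = 2πm/(|q|B).
T = 2π(5.98×10⁻²⁶)/((1.602×10⁻¹⁹)(0.789)) ≈ 2.97×10⁻⁶ s.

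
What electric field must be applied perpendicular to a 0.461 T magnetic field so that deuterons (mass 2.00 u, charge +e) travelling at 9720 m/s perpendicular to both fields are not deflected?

E = 4480 V/m

For straight-line motion qE = qvB, so E = vB.
E = 9720 × 0.461 = 4480 V/m.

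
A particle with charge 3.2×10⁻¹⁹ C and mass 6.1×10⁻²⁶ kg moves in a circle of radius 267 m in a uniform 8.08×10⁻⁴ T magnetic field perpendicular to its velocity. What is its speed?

v ≈ 1.13×10⁶ m/s

From |q|vB = mv²/r, v = |q|Br/m.
v = (3.2×10⁻¹⁹)(8.08×10⁻⁴)(267)/6.1×10⁻²⁶ ≈ 1.13×10⁶ m/s.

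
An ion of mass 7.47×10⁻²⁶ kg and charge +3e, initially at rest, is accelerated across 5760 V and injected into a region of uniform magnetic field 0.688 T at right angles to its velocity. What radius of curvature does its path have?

Acceleration: |q|V = ½mv² ⇒ v = √(2|q|V/m) = √(2·4.806×10⁻¹⁹·5760/7.47×10⁻²⁶) ≈ 2.722×10⁵ m/s.
In the field: r = mv/(|q|B) = (7.47×10⁻²⁶)(2.722×10⁵)/((4.806×10⁻¹⁹)(0.688)) ≈ 0.0615 m.

r ≈ 0.0615 m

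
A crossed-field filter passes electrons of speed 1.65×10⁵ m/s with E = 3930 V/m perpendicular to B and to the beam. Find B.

Balance of forces in the selector: qE = qvB ⇒ B = E/v.
B = 3930/1.65×10⁵ = 0.0238 T.

B = 0.0238 T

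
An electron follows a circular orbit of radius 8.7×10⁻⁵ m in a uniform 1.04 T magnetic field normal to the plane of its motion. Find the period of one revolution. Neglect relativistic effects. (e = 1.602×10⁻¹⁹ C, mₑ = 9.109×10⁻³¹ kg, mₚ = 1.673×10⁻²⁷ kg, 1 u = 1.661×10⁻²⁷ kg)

T ≈ 3.44×10⁻¹¹ s

The cyclotron period depends only on m, q, B: T = 2πm/(|q|B).
T = 2π(9.109×10⁻³¹)/((1.602×10⁻¹⁹)(1.04)) ≈ 3.44×10⁻¹¹ s.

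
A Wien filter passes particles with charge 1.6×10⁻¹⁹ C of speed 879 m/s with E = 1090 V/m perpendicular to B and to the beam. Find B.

Balance of forces in the selector: qE = qvB ⇒ B = E/v.
B = 1090/879 = 1.24 T.

B = 1.24 T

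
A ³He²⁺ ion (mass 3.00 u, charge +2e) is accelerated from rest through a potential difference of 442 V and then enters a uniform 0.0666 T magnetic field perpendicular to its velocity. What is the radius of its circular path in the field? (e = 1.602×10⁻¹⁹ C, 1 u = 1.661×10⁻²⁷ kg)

Acceleration: |q|V = ½mv² ⇒ v = √(2|q|V/m) = √(2·3.204×10⁻¹⁹·442/4.983×10⁻²⁷) ≈ 2.384×10⁵ m/s.
In the field: r = mv/(|q|B) = (4.983×10⁻²⁷)(2.384×10⁵)/((3.204×10⁻¹⁹)(0.0666)) ≈ 0.0557 m.

r ≈ 0.0557 m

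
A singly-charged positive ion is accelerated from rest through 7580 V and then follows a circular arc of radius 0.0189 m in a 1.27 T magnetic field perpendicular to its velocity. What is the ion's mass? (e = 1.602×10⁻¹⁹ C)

Combine |q|V = ½mv² and r = mv/(|q|B): eliminate v to get m = qB²r²/(2V).
m = (1.602×10⁻¹⁹)(1.27)²(0.0189)²/(2·7580) ≈ 6.09×10⁻²⁷ kg.

m ≈ 6.09×10⁻²⁷ kg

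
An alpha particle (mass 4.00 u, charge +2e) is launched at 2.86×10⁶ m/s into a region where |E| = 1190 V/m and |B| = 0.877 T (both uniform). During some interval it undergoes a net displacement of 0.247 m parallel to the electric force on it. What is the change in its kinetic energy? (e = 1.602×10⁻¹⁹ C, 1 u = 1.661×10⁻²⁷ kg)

ΔKE ≈ 9.42×10⁻¹⁷ J

The magnetic force is always ⟂ v and does no work; only the electric force changes KE.
ΔKE = F_E · d = |q|E d = (3.204×10⁻¹⁹)(1190)(0.247) ≈ 9.42×10⁻¹⁷ J.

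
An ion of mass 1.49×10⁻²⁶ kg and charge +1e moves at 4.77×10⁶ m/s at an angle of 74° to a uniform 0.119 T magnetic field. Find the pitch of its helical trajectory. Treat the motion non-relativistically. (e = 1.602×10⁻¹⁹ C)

p ≈ 6.46 m

v∥ = v cosθ = 4.77×10⁶·cos74° ≈ 1.315×10⁶ m/s.
T = 2πm/(|q|B) = 2π(1.49×10⁻²⁶)/((1.602×10⁻¹⁹)(0.119)) ≈ 4.911×10⁻⁶ s.
pitch = v∥ T = (1.315×10⁶)(4.911×10⁻⁶) ≈ 6.46 m.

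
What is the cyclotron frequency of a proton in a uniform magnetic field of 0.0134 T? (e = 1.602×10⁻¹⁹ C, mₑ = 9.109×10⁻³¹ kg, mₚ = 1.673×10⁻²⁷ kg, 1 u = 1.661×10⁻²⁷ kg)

f ≈ 2.04×10⁵ Hz

f = |q|B/(2πm).
f = (1.602×10⁻¹⁹)(0.0134)/(2π·1.673×10⁻²⁷) ≈ 2.04×10⁵ Hz.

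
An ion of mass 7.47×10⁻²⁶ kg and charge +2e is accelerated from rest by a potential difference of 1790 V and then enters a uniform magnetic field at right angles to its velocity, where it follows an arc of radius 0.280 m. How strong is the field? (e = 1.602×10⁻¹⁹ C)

v = √(2|q|V/m) = √(2·3.204×10⁻¹⁹·1790/7.47×10⁻²⁶) ≈ 1.239×10⁵ m/s.
B = mv/(|q|r) = (7.47×10⁻²⁶)(1.239×10⁵)/((3.204×10⁻¹⁹)(0.280)) ≈ 0.103 T.

B ≈ 0.103 T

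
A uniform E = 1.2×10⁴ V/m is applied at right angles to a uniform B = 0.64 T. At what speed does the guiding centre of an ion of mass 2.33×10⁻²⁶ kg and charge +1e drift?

v_d ≈ 1.9×10⁴ m/s

The E×B drift speed is v_d = E/B.
v_d = 1.2×10⁴/0.64 = 1.9×10⁴ m/s.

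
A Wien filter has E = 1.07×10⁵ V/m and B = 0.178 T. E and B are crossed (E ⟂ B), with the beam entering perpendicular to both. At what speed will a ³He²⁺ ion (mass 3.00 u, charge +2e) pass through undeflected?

v = 6.01×10⁵ m/s

Zero net Lorentz force requires |qE| = |q v×B|, i.e. E = vB.
v = E/B = 1.07×10⁵/0.178 = 6.01×10⁵ m/s.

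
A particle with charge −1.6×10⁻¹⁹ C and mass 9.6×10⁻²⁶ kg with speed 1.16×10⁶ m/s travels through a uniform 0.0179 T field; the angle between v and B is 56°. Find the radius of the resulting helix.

v⊥ = v sinθ = 1.16×10⁶·sin56° ≈ 9.617×10⁵ m/s.
r = m v⊥/(|q|B) = (9.6×10⁻²⁶)(9.617×10⁵)/((1.6×10⁻¹⁹)(0.0179)) ≈ 32.2 m.

r ≈ 32.2 m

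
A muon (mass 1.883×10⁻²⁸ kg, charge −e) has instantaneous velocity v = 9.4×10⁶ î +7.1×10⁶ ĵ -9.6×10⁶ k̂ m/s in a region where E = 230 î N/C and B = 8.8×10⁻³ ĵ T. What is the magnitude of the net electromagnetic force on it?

v×B = (8.45×10⁴, 0, 8.27×10⁴) N/C.
E + v×B = (8.47×10⁴, 0, 8.27×10⁴) N/C.
F = q(E + v×B) = (−1.602×10⁻¹⁹ C)·(8.47×10⁴, 0, 8.27×10⁴) = (-1.36×10⁻¹⁴, 0, -1.33×10⁻¹⁴) N.
|F| = 1.90×10⁻¹⁴ N.

|F| ≈ 1.90×10⁻¹⁴ N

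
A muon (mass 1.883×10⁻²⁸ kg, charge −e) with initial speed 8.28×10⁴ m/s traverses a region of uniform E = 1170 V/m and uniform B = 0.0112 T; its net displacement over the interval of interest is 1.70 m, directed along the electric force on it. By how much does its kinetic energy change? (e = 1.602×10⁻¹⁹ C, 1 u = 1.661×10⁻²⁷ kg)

ΔKE ≈ 3.19×10⁻¹⁶ J

The magnetic force is always ⟂ v and does no work; only the electric force changes KE.
ΔKE = F_E · d = |q|E d = (1.602×10⁻¹⁹)(1170)(1.70) ≈ 3.19×10⁻¹⁶ J.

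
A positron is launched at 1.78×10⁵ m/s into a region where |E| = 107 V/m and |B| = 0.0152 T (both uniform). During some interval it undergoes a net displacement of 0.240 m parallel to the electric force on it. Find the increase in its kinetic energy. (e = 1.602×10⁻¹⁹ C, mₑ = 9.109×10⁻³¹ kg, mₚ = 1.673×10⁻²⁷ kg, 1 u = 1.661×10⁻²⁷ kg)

ΔKE ≈ 4.11×10⁻¹⁸ J

The magnetic force is always ⟂ v and does no work; only the electric force changes KE.
ΔKE = F_E · d = |q|E d = (1.602×10⁻¹⁹)(107)(0.240) ≈ 4.11×10⁻¹⁸ J.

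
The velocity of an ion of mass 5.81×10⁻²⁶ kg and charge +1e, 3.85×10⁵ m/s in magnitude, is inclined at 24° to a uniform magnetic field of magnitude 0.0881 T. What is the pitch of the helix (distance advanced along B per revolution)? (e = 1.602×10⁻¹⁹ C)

p ≈ 9.10 m

v∥ = v cosθ = 3.85×10⁵·cos24° ≈ 3.517×10⁵ m/s.
T = 2πm/(|q|B) = 2π(5.81×10⁻²⁶)/((1.602×10⁻¹⁹)(0.0881)) ≈ 2.587×10⁻⁵ s.
pitch = v∥ T = (3.517×10⁵)(2.587×10⁻⁵) ≈ 9.10 m.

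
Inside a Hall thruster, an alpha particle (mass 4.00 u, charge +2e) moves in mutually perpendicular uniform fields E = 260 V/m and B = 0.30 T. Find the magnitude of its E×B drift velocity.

The steady drift has the magnetic force balancing the electric force, so v_d = E/B.
v_d = 260/0.30 = 870 m/s.

v_d ≈ 870 m/s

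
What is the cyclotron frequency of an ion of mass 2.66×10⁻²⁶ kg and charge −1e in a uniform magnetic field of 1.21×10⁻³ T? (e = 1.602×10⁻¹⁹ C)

f ≈ 1160 Hz

f = |q|B/(2πm).
f = (1.602×10⁻¹⁹)(1.21×10⁻³)/(2π·2.66×10⁻²⁶) ≈ 1160 Hz.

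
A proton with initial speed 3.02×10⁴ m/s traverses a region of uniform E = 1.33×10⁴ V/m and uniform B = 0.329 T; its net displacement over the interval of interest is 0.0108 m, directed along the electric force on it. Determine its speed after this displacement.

v_f ≈ 1.69×10⁵ m/s

B does no work; ΔKE = |q|E d.
½mv_f² = ½mv₀² + |q|Ed = ½(1.673×10⁻²⁷)(3.02×10⁴)² + (1.602×10⁻¹⁹)(1.33×10⁴)(0.0108) ≈ 7.629×10⁻¹⁹ J + 2.301×10⁻¹⁷ J ≈ 2.377×10⁻¹⁷ J.
v_f = √(2·2.377×10⁻¹⁷/1.673×10⁻²⁷) ≈ 1.69×10⁵ m/s.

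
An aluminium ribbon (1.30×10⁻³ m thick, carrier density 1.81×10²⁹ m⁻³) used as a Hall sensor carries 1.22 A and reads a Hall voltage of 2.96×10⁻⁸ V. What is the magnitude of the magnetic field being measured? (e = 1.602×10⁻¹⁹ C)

From V_H = IB/(n e t), B = V_H n e t / I.
B = (2.96×10⁻⁸)(1.81×10²⁹)(1.602×10⁻¹⁹)(1.30×10⁻³)/1.22 ≈ 0.915 T.

B ≈ 0.915 T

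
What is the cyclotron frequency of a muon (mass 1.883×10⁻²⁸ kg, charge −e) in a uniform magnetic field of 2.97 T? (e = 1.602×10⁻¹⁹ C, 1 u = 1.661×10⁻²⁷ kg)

f = |q|B/(2πm).
f = (1.602×10⁻¹⁹)(2.97)/(2π·1.883×10⁻²⁸) ≈ 4.02×10⁸ Hz.

f ≈ 4.02×10⁸ Hz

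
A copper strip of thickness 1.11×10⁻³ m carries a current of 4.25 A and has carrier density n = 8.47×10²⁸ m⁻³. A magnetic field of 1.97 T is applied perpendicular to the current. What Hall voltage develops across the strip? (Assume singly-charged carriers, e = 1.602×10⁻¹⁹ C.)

V_H = IB/(n e t).
V_H = (4.25)(1.97)/((8.47×10²⁸)(1.602×10⁻¹⁹)(1.11×10⁻³)) ≈ 5.56×10⁻⁷ V.

V_H ≈ 5.56×10⁻⁷ V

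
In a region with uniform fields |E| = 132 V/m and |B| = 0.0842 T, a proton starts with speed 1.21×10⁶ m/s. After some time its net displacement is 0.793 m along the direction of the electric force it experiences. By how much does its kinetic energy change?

The magnetic force is always ⟂ v and does no work; only the electric force changes KE.
ΔKE = F_E · d = |q|E d = (1.602×10⁻¹⁹)(132)(0.793) ≈ 1.68×10⁻¹⁷ J.

ΔKE ≈ 1.68×10⁻¹⁷ J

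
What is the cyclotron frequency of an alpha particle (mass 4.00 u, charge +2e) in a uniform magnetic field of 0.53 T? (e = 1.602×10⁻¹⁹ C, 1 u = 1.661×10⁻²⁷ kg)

f ≈ 4.1×10⁶ Hz

f = |q|B/(2πm).
f = (3.204×10⁻¹⁹)(0.53)/(2π·6.644×10⁻²⁷) ≈ 4.1×10⁶ Hz.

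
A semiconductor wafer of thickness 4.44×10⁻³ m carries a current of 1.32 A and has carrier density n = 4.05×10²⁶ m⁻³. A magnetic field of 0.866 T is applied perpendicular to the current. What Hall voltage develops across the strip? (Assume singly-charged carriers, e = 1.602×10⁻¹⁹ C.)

V_H = IB/(n e t).
V_H = (1.32)(0.866)/((4.05×10²⁶)(1.602×10⁻¹⁹)(4.44×10⁻³)) ≈ 3.97×10⁻⁶ V.

V_H ≈ 3.97×10⁻⁶ V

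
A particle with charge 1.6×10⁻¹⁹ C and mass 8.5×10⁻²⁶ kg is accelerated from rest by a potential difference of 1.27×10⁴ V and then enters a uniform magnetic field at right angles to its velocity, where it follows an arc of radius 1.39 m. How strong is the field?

B ≈ 0.0836 T

v = √(2|q|V/m) = √(2·1.6×10⁻¹⁹·1.27×10⁴/8.5×10⁻²⁶) ≈ 2.187×10⁵ m/s.
B = mv/(|q|r) = (8.5×10⁻²⁶)(2.187×10⁵)/((1.6×10⁻¹⁹)(1.39)) ≈ 0.0836 T.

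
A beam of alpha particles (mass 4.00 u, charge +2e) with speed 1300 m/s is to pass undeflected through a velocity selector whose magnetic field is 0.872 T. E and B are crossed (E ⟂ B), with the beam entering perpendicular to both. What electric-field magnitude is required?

E = 1130 V/m

For straight-line motion qE = qvB, so E = vB.
E = 1300 × 0.872 = 1130 V/m.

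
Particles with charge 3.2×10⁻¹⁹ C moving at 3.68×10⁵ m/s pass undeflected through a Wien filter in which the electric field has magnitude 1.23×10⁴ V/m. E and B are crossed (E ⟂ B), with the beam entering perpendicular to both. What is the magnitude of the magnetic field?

Balance of forces in the selector: qE = qvB ⇒ B = E/v.
B = 1.23×10⁴/3.68×10⁵ = 0.0334 T.

B = 0.0334 T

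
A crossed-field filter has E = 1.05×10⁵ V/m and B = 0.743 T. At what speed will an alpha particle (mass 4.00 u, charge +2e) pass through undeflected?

v = 1.41×10⁵ m/s

For undeflected motion the electric and magnetic forces balance: qE = qvB.
v = E/B = 1.05×10⁵/0.743 = 1.41×10⁵ m/s.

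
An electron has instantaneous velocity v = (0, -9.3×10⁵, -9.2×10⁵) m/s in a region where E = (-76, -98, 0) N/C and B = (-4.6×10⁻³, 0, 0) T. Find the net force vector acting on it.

F ≈ (1.22×10⁻¹⁷, -6.62×10⁻¹⁶, 6.85×10⁻¹⁶) N

v×B = (0, 4230, -4280) N/C.
E + v×B = (-76.0, 4130, -4280) N/C.
F = q(E + v×B) = (−1.602×10⁻¹⁹ C)·(-76.0, 4130, -4280) = (1.22×10⁻¹⁷, -6.62×10⁻¹⁶, 6.85×10⁻¹⁶) N.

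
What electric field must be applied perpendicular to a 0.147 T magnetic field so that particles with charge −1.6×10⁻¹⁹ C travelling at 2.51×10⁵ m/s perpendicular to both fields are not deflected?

For straight-line motion qE = qvB, so E = vB.
E = 2.51×10⁵ × 0.147 = 3.69×10⁴ V/m.

E = 3.69×10⁴ V/m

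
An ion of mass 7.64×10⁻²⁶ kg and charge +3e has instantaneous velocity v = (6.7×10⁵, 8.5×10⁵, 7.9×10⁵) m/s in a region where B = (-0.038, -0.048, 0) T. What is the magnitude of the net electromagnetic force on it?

|F| ≈ 2.32×10⁻¹⁴ N

v×B = (3.79×10⁴, -3.00×10⁴, 140) N/C.
F = q v×B = (4.806×10⁻¹⁹ C)·(3.79×10⁴, -3.00×10⁴, 140) = (1.82×10⁻¹⁴, -1.44×10⁻¹⁴, 6.73×10⁻¹⁷) N.
|F| = 2.32×10⁻¹⁴ N.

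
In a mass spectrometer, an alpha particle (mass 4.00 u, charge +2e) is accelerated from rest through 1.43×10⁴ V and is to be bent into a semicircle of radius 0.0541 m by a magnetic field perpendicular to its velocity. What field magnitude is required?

B ≈ 0.450 T

v = √(2|q|V/m) = √(2·3.204×10⁻¹⁹·1.43×10⁴/6.644×10⁻²⁷) ≈ 1.174×10⁶ m/s.
B = mv/(|q|r) = (6.644×10⁻²⁷)(1.174×10⁶)/((3.204×10⁻¹⁹)(0.0541)) ≈ 0.450 T.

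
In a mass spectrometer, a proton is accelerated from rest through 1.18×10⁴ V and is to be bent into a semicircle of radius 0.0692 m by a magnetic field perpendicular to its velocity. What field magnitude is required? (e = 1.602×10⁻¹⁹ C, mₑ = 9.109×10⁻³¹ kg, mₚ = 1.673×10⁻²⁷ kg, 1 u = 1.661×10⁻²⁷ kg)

B ≈ 0.227 T

v = √(2|q|V/m) = √(2·1.602×10⁻¹⁹·1.18×10⁴/1.673×10⁻²⁷) ≈ 1.503×10⁶ m/s.
B = mv/(|q|r) = (1.673×10⁻²⁷)(1.503×10⁶)/((1.602×10⁻¹⁹)(0.0692)) ≈ 0.227 T.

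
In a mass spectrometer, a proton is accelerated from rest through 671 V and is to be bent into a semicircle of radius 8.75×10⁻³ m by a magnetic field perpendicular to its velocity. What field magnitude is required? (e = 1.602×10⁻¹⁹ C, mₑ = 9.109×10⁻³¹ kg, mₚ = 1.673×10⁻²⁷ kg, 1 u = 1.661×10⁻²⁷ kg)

B ≈ 0.428 T

v = √(2|q|V/m) = √(2·1.602×10⁻¹⁹·671/1.673×10⁻²⁷) ≈ 3.585×10⁵ m/s.
B = mv/(|q|r) = (1.673×10⁻²⁷)(3.585×10⁵)/((1.602×10⁻¹⁹)(8.75×10⁻³)) ≈ 0.428 T.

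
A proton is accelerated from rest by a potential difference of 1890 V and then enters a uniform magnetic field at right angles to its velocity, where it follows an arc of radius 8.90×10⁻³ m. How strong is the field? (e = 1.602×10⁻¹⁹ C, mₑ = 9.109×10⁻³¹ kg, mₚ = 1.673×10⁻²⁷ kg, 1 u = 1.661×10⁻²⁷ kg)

v = √(2|q|V/m) = √(2·1.602×10⁻¹⁹·1890/1.673×10⁻²⁷) ≈ 6.016×10⁵ m/s.
B = mv/(|q|r) = (1.673×10⁻²⁷)(6.016×10⁵)/((1.602×10⁻¹⁹)(8.90×10⁻³)) ≈ 0.706 T.

B ≈ 0.706 T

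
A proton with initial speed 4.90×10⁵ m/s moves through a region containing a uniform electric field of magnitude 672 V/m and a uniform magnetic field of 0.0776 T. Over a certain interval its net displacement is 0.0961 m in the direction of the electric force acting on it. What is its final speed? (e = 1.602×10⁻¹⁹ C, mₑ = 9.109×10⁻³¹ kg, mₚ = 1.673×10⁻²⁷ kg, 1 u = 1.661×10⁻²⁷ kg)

B does no work; ΔKE = |q|E d.
½mv_f² = ½mv₀² + |q|Ed = ½(1.673×10⁻²⁷)(4.90×10⁵)² + (1.602×10⁻¹⁹)(672)(0.0961) ≈ 2.008×10⁻¹⁶ J + 1.035×10⁻¹⁷ J ≈ 2.112×10⁻¹⁶ J.
v_f = √(2·2.112×10⁻¹⁶/1.673×10⁻²⁷) ≈ 5.02×10⁵ m/s.

v_f ≈ 5.02×10⁵ m/s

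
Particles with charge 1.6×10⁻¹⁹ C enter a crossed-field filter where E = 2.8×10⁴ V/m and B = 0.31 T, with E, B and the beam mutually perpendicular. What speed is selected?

v = 9.0×10⁴ m/s

Straight-line motion ⇒ electric and magnetic forces cancel, so E = vB.
v = E/B = 2.8×10⁴/0.31 = 9.0×10⁴ m/s.
The result is independent of the particle's charge and mass.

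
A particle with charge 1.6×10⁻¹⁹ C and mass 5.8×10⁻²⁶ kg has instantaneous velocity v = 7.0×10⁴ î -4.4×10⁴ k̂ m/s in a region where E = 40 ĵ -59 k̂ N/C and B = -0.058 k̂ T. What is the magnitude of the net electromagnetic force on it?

v×B = (0, 4060, 0) N/C.
E + v×B = (0, 4100, -59.0) N/C.
F = q(E + v×B) = (1.6×10⁻¹⁹ C)·(0, 4100, -59.0) = (0, 6.56×10⁻¹⁶, -9.44×10⁻¹⁸) N.
|F| = 6.56×10⁻¹⁶ N.

|F| ≈ 6.56×10⁻¹⁶ N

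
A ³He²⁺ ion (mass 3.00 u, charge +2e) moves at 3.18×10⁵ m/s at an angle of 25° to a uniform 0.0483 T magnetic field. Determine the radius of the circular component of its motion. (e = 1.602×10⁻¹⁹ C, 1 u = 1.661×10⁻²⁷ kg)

r ≈ 0.0433 m

v⊥ = v sinθ = 3.18×10⁵·sin25° ≈ 1.344×10⁵ m/s.
r = m v⊥/(|q|B) = (4.983×10⁻²⁷)(1.344×10⁵)/((3.204×10⁻¹⁹)(0.0483)) ≈ 0.0433 m.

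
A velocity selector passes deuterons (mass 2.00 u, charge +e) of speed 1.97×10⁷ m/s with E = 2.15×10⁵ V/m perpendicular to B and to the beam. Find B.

Balance of forces in the selector: qE = qvB ⇒ B = E/v.
B = 2.15×10⁵/1.97×10⁷ = 0.0109 T.

B = 0.0109 T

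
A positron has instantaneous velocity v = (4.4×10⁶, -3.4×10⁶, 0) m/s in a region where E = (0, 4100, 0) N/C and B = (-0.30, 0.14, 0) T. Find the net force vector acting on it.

F ≈ (0, 6.57×10⁻¹⁶, -6.47×10⁻¹⁴) N

v×B = (0, 0, -4.04×10⁵) N/C.
E + v×B = (0, 4100, -4.04×10⁵) N/C.
F = q(E + v×B) = (1.602×10⁻¹⁹ C)·(0, 4100, -4.04×10⁵) = (0, 6.57×10⁻¹⁶, -6.47×10⁻¹⁴) N.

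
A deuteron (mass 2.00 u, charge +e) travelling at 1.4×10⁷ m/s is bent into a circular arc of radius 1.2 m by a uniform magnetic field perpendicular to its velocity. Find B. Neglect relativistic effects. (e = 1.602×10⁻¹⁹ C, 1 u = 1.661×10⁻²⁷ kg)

B ≈ 0.24 T

From |q|vB = mv²/r, B = mv/(|q|r).
B = (3.322×10⁻²⁷)(1.4×10⁷)/((1.602×10⁻¹⁹)(1.2)) ≈ 0.24 T.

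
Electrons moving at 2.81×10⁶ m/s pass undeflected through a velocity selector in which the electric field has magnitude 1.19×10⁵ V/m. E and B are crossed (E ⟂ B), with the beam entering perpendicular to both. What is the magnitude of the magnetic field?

B = 0.0423 T

Balance of forces in the selector: qE = qvB ⇒ B = E/v.
B = 1.19×10⁵/2.81×10⁶ = 0.0423 T.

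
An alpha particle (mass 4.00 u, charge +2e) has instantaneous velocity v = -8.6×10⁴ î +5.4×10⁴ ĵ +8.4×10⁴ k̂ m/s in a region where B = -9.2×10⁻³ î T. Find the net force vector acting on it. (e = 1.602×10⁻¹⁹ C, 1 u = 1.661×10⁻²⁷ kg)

v×B = (0, -773, 497) N/C.
F = q v×B = (3.204×10⁻¹⁹ C)·(0, -773, 497) = (0, -2.48×10⁻¹⁶, 1.59×10⁻¹⁶) N.

F ≈ (0, -2.48×10⁻¹⁶, 1.59×10⁻¹⁶) N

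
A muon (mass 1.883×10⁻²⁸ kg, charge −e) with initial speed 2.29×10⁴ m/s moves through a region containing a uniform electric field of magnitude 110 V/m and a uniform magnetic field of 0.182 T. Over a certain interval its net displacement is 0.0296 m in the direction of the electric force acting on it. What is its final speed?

B does no work; ΔKE = |q|E d.
½mv_f² = ½mv₀² + |q|Ed = ½(1.883×10⁻²⁸)(2.29×10⁴)² + (1.602×10⁻¹⁹)(110)(0.0296) ≈ 4.937×10⁻²⁰ J + 5.216×10⁻¹⁹ J ≈ 5.710×10⁻¹⁹ J.
v_f = √(2·5.710×10⁻¹⁹/1.883×10⁻²⁸) ≈ 7.79×10⁴ m/s.

v_f ≈ 7.79×10⁴ m/s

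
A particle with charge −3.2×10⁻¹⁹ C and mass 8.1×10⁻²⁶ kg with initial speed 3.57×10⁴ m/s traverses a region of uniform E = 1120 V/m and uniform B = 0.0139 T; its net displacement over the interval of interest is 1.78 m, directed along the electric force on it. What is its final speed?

v_f ≈ 1.30×10⁵ m/s

B does no work; ΔKE = |q|E d.
½mv_f² = ½mv₀² + |q|Ed = ½(8.1×10⁻²⁶)(3.57×10⁴)² + (3.2×10⁻¹⁹)(1120)(1.78) ≈ 5.162×10⁻¹⁷ J + 6.380×10⁻¹⁶ J ≈ 6.896×10⁻¹⁶ J.
v_f = √(2·6.896×10⁻¹⁶/8.1×10⁻²⁶) ≈ 1.30×10⁵ m/s.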